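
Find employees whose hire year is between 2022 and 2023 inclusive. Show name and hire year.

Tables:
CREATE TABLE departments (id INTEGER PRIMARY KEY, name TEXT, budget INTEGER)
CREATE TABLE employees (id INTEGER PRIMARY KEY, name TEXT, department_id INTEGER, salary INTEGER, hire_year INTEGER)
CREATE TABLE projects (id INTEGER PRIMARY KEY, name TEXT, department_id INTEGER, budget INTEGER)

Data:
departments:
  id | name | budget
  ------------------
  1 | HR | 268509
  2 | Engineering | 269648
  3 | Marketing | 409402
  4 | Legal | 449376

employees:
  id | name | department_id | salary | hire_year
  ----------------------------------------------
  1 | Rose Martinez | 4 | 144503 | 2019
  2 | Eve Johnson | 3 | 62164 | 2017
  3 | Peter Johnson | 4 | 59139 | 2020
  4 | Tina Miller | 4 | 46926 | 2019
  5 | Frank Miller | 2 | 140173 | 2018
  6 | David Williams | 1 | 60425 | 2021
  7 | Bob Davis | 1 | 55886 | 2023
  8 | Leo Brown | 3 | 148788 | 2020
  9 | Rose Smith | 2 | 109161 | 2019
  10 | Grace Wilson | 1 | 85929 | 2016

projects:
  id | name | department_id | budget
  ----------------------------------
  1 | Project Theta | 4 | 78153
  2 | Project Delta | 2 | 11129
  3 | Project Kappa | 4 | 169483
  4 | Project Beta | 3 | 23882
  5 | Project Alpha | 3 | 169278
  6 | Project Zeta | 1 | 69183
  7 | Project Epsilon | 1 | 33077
SELECT name, hire_year FROM employees WHERE hire_year BETWEEN 2022 AND 2023

Execution result:
name | hire_year
Bob Davis | 2023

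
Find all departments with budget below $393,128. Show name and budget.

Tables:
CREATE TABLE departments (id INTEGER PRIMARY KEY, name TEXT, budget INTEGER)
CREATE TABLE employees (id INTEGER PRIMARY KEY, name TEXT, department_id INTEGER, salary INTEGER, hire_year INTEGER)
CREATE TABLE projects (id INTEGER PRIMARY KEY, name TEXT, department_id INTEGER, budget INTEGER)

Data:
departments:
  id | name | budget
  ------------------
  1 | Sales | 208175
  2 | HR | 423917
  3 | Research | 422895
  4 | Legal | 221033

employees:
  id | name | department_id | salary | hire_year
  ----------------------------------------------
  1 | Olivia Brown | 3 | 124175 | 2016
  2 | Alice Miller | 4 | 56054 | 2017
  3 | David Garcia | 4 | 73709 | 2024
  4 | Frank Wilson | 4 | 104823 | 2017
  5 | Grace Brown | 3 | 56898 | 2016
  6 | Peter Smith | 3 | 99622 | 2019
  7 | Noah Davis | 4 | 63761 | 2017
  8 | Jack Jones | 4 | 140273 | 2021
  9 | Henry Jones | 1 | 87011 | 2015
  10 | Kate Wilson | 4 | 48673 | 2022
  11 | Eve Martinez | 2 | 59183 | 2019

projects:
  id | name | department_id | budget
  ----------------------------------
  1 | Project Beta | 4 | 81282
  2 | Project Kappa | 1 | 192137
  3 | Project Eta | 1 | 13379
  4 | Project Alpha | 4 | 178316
SELECT name, budget FROM departments WHERE budget < 393128

Execution result:
name | budget
Sales | 208175
Legal | 221033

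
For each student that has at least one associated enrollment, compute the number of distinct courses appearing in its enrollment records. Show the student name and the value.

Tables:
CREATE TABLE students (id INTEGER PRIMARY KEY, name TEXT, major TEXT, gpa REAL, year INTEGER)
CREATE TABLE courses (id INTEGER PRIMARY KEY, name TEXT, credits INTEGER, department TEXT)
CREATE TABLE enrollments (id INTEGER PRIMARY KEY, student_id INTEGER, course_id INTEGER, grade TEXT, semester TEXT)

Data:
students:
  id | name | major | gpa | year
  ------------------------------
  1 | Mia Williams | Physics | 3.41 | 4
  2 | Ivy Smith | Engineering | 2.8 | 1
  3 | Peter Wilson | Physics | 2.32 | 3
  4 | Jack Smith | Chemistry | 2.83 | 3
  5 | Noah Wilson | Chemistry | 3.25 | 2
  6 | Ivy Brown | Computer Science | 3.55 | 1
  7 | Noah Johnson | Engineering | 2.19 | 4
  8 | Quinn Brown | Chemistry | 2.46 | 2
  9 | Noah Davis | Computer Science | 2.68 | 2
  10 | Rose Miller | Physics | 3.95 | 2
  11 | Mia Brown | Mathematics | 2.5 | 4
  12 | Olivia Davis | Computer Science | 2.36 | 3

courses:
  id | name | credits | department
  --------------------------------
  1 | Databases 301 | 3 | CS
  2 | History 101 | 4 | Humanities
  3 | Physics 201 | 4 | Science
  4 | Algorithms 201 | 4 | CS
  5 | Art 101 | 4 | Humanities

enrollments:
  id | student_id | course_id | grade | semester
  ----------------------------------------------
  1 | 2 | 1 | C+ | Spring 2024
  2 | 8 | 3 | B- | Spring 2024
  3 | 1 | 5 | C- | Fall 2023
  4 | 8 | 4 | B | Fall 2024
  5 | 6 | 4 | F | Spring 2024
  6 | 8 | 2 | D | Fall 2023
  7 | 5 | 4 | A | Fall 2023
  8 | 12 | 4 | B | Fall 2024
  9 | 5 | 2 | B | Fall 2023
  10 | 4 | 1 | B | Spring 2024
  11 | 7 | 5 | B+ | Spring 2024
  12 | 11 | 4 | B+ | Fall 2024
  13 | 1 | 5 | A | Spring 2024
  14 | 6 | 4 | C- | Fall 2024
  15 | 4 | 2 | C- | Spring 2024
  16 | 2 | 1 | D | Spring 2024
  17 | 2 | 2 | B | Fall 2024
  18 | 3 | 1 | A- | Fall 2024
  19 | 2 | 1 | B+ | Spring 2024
SELECT p.name, COUNT(DISTINCT c.course_id) AS distinct_course_count FROM enrollments c JOIN students p ON c.student_id = p.id GROUP BY p.id, p.name

Execution result:
name | distinct_course_count
Mia Williams | 1
Ivy Smith | 2
Peter Wilson | 1
Jack Smith | 2
Noah Wilson | 2
Ivy Brown | 1
Noah Johnson | 1
Quinn Brown | 3
Mia Brown | 1
Olivia Davis | 1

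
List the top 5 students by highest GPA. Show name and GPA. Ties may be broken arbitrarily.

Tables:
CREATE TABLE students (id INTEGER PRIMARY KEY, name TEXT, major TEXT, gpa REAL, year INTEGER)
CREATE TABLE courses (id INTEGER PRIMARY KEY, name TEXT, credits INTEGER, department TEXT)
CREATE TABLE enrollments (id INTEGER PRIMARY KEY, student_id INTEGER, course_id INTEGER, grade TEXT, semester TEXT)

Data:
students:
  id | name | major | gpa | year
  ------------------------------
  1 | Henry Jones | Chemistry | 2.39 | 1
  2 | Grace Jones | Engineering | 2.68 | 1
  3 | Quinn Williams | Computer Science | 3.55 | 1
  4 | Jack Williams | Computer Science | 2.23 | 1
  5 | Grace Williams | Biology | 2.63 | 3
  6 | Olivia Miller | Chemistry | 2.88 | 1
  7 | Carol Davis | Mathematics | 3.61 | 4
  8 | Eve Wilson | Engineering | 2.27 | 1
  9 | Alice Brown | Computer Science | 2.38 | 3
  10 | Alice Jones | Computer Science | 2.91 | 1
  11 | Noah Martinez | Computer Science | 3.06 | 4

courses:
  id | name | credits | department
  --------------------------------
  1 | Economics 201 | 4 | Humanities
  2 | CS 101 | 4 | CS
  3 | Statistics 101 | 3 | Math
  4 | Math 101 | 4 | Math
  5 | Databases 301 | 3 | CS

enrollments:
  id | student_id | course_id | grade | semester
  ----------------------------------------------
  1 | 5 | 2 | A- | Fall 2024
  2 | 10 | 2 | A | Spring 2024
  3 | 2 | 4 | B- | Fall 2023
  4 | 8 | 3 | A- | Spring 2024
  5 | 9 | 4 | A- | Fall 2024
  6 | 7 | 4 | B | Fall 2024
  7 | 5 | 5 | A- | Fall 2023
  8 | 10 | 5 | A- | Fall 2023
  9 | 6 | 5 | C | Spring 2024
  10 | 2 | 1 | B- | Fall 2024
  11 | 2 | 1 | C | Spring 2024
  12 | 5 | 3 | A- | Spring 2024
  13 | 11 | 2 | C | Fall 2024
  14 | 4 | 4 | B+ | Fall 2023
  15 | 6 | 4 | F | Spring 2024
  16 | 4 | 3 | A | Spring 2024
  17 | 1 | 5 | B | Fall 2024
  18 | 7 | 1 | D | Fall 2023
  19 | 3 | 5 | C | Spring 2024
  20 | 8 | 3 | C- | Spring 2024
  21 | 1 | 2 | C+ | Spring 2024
SELECT name, gpa FROM students ORDER BY gpa DESC LIMIT 5

Execution result:
name | gpa
Carol Davis | 3.61
Quinn Williams | 3.55
Noah Martinez | 3.06
Alice Jones | 2.91
Olivia Miller | 2.88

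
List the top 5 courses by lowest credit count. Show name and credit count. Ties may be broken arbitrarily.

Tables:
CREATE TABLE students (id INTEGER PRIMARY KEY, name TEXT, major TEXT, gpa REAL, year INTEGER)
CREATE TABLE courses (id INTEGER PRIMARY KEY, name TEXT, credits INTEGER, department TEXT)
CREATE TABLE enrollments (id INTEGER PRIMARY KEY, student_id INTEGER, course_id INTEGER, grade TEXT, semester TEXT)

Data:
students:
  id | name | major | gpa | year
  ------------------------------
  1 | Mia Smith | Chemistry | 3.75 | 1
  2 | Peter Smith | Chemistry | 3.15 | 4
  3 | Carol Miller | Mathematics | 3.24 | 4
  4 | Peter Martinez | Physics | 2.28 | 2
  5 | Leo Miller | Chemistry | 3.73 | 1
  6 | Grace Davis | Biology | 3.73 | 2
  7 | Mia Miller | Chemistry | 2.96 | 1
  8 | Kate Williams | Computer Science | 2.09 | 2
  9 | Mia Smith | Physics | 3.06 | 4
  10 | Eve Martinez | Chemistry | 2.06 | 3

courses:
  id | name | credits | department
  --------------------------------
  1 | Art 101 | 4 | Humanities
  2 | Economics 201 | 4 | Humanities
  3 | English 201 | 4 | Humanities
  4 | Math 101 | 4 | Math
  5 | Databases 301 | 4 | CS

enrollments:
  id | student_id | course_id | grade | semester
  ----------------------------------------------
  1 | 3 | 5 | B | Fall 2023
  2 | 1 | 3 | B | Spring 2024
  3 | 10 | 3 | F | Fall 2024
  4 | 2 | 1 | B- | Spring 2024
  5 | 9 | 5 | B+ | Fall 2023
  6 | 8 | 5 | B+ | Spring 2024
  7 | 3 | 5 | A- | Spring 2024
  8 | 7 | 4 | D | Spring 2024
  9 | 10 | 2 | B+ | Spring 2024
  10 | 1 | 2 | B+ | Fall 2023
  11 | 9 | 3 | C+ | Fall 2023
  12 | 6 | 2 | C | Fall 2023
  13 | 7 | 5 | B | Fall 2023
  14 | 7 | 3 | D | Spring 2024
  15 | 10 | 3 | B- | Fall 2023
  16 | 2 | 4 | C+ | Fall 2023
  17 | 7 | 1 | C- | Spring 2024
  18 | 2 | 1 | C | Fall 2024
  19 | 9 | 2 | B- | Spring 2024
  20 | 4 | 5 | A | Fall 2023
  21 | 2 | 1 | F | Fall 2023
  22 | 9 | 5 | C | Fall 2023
SELECT name, credits FROM courses ORDER BY credits ASC LIMIT 5

Execution result:
name | credits
Art 101 | 4
Economics 201 | 4
English 201 | 4
Math 101 | 4
Databases 301 | 4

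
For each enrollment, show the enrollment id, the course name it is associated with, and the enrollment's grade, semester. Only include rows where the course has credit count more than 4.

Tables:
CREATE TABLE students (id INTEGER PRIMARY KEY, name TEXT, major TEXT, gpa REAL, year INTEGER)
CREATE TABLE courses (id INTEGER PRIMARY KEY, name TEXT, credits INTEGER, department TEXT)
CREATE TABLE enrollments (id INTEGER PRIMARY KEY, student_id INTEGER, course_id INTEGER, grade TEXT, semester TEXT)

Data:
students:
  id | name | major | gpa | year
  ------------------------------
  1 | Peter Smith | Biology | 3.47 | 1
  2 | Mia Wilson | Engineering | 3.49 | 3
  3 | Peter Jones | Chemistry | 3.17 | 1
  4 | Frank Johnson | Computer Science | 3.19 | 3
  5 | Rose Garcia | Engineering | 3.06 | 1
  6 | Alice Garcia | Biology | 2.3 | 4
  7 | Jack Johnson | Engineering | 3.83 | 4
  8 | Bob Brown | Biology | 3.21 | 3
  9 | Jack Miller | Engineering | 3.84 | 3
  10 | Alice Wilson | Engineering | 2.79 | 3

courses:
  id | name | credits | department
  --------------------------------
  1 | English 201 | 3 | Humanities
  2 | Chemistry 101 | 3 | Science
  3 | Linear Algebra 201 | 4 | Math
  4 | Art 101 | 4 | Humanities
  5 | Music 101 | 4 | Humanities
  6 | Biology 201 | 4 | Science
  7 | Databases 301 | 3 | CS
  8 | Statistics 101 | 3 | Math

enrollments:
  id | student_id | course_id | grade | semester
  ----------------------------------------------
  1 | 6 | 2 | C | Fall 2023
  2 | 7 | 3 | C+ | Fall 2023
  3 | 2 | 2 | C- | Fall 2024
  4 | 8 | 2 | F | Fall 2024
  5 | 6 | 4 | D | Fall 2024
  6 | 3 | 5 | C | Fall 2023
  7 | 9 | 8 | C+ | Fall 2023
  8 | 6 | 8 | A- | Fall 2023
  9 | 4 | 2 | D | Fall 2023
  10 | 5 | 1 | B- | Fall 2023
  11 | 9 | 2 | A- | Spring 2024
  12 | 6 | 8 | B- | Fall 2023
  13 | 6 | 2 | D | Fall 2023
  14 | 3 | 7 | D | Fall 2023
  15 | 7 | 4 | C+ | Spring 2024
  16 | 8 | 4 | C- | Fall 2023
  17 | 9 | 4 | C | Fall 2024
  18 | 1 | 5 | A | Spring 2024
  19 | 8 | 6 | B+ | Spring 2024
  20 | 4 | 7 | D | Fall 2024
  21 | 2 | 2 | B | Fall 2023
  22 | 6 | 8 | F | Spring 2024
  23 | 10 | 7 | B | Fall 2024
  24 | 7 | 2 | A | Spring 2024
SELECT c.id, p.name AS course, c.grade, c.semester FROM enrollments c JOIN courses p ON c.course_id = p.id WHERE p.credits > 4

Execution result:
(no rows)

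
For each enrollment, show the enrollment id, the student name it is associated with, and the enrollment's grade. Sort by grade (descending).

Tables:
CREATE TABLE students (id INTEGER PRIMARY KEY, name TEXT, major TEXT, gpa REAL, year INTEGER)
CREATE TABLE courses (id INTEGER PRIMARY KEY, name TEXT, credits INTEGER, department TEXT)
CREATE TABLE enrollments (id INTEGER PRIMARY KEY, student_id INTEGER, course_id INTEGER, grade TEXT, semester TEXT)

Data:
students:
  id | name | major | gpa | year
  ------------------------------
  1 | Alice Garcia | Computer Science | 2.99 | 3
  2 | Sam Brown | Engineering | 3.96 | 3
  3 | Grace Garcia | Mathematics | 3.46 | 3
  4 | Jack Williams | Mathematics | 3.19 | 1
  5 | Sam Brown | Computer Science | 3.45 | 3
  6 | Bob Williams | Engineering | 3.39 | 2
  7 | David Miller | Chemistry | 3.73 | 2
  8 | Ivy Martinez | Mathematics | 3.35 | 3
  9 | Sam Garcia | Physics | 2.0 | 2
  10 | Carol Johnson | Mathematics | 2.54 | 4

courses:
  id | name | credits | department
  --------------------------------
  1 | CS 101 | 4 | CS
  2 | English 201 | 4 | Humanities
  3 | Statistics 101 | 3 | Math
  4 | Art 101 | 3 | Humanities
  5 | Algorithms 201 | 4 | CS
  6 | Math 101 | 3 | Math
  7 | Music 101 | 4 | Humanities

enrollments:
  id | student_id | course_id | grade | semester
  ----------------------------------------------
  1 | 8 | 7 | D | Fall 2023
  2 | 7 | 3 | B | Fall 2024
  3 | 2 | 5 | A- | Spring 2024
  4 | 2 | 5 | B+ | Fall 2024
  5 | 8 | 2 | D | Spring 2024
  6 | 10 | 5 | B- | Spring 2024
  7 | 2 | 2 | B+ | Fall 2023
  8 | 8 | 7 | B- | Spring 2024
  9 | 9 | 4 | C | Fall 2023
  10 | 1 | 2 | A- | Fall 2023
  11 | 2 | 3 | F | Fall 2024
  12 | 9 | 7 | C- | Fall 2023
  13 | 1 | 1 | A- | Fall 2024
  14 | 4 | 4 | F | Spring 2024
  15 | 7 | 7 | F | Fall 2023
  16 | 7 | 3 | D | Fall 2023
SELECT c.id, p.name AS student, c.grade FROM enrollments c JOIN students p ON c.student_id = p.id ORDER BY c.grade DESC

Execution result:
id | student | grade
11 | Sam Brown | F
14 | Jack Williams | F
15 | David Miller | F
1 | Ivy Martinez | D
5 | Ivy Martinez | D
16 | David Miller | D
12 | Sam Garcia | C-
9 | Sam Garcia | C
6 | Carol Johnson | B-
8 | Ivy Martinez | B-
4 | Sam Brown | B+
7 | Sam Brown | B+
2 | David Miller | B
3 | Sam Brown | A-
10 | Alice Garcia | A-
13 | Alice Garcia | A-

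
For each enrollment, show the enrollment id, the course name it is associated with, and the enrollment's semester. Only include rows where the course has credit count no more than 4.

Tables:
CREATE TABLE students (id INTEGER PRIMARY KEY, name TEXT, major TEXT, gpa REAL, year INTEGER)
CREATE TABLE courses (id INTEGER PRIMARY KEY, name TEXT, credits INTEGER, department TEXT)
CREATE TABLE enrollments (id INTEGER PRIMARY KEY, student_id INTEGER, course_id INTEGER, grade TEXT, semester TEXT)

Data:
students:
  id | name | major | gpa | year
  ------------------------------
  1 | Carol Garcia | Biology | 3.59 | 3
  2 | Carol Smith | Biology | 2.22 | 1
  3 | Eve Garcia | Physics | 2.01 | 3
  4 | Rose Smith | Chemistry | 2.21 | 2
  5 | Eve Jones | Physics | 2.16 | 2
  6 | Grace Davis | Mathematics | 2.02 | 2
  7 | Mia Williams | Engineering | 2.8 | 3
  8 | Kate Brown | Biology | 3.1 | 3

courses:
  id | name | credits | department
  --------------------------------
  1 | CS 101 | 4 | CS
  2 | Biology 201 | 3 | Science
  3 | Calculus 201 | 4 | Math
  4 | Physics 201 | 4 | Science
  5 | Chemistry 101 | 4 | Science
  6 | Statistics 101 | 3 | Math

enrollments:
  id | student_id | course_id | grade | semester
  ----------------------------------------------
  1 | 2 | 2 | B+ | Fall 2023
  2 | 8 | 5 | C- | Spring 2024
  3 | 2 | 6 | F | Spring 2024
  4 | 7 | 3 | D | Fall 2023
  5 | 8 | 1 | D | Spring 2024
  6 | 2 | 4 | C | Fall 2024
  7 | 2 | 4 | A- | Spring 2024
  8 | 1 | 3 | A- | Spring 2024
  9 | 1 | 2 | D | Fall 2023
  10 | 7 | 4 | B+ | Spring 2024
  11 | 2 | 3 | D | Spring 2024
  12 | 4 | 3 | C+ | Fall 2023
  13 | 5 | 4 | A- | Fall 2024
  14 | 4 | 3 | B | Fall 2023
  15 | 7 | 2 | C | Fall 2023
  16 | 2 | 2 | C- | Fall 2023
SELECT c.id, p.name AS course, c.semester FROM enrollments c JOIN courses p ON c.course_id = p.id WHERE p.credits <= 4

Execution result:
id | course | semester
1 | Biology 201 | Fall 2023
2 | Chemistry 101 | Spring 2024
3 | Statistics 101 | Spring 2024
4 | Calculus 201 | Fall 2023
5 | CS 101 | Spring 2024
6 | Physics 201 | Fall 2024
7 | Physics 201 | Spring 2024
8 | Calculus 201 | Spring 2024
9 | Biology 201 | Fall 2023
10 | Physics 201 | Spring 2024
11 | Calculus 201 | Spring 2024
12 | Calculus 201 | Fall 2023
13 | Physics 201 | Fall 2024
14 | Calculus 201 | Fall 2023
15 | Biology 201 | Fall 2023
16 | Biology 201 | Fall 2023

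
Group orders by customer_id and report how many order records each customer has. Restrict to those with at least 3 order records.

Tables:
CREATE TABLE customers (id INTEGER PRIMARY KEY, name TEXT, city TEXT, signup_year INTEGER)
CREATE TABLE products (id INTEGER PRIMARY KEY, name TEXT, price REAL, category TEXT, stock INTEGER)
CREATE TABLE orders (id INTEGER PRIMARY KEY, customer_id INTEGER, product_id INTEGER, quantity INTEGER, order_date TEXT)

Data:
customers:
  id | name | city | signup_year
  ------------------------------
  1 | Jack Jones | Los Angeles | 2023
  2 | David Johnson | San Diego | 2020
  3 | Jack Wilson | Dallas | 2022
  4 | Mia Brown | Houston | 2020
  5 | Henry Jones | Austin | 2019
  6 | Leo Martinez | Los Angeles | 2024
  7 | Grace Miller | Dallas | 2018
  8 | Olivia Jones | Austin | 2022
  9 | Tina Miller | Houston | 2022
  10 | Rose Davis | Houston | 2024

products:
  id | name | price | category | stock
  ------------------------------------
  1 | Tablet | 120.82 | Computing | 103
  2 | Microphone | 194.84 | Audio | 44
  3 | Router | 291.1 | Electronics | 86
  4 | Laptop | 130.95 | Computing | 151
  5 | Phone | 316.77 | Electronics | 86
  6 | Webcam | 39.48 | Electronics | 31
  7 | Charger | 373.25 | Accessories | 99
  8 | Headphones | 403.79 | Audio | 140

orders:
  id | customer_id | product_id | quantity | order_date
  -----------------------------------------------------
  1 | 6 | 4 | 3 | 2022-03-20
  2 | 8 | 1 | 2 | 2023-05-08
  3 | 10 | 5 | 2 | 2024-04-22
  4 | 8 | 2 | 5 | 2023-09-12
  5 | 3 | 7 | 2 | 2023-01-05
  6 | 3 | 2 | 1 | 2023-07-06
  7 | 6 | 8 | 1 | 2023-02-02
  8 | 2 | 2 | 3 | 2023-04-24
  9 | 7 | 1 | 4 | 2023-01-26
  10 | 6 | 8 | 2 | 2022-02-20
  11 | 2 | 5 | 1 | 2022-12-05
SELECT customer_id, COUNT(*) AS order_count FROM orders GROUP BY customer_id HAVING COUNT(*) >= 3

Execution result:
customer_id | order_count
6 | 3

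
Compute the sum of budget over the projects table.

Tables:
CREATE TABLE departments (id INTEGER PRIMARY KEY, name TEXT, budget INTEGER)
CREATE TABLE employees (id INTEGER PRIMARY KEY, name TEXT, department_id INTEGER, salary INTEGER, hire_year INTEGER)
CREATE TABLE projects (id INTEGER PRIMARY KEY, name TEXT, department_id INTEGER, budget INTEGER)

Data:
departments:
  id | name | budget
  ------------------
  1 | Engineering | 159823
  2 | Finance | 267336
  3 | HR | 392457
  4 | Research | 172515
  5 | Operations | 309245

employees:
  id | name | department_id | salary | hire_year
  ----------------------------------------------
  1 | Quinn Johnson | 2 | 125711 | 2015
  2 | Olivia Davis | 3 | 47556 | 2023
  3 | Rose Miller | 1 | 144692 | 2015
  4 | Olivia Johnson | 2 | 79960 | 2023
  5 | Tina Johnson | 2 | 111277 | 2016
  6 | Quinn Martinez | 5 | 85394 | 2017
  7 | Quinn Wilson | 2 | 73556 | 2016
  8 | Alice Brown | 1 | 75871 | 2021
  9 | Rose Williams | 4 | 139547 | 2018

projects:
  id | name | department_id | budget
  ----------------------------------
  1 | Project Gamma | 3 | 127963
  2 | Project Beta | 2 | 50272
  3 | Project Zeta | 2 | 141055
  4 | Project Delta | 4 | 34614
SELECT SUM(budget) FROM projects

Execution result:
353904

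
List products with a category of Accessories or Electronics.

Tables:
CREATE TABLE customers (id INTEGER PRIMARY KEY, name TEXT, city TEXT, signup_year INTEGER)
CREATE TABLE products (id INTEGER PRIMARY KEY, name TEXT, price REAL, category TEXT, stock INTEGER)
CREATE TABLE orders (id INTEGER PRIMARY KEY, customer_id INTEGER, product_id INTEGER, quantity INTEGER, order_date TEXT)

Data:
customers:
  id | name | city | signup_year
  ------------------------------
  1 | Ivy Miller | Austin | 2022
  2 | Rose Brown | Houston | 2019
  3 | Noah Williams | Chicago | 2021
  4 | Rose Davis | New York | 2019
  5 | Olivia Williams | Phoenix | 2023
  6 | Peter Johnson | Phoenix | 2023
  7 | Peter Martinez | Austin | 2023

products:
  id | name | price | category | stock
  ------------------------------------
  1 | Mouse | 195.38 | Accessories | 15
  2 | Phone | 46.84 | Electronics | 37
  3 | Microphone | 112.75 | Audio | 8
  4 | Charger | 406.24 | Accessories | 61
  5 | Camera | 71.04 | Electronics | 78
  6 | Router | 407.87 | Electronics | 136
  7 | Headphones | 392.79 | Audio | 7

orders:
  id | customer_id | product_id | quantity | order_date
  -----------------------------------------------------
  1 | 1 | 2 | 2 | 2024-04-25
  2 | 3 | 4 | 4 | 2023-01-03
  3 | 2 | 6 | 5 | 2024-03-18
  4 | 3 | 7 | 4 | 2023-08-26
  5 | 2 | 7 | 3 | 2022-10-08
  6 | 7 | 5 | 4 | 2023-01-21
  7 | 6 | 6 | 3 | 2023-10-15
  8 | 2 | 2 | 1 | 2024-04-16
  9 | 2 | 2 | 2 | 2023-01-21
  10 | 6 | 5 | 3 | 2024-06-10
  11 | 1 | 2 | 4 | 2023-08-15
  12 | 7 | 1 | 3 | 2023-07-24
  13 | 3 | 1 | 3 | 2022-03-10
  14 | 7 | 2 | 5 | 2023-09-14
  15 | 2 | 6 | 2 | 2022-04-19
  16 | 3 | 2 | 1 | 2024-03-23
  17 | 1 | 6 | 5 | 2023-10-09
SELECT name, category FROM products WHERE category IN ('Accessories', 'Electronics')

Execution result:
name | category
Mouse | Accessories
Phone | Electronics
Charger | Accessories
Camera | Electronics
Router | Electronics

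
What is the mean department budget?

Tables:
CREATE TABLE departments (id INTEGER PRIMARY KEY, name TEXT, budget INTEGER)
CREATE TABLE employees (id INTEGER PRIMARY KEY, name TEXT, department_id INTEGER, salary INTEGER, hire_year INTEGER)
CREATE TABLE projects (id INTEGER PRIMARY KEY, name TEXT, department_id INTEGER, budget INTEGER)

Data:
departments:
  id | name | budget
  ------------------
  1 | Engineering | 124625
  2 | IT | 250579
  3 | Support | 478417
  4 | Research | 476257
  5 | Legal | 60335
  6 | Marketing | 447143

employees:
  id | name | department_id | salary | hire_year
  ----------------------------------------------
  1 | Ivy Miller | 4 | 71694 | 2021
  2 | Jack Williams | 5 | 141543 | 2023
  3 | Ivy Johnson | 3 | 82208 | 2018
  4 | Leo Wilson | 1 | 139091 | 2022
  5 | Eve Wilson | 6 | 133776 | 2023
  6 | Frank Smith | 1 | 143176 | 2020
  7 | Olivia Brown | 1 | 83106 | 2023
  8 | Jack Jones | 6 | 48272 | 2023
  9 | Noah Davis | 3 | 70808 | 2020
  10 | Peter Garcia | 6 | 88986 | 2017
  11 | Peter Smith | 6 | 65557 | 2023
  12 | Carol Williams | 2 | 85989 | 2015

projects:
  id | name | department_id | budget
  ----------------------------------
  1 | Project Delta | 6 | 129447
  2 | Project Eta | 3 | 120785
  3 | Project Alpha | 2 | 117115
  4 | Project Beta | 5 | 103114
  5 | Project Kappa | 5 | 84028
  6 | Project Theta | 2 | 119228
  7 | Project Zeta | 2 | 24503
SELECT AVG(budget) FROM departments

Execution result:
306226.00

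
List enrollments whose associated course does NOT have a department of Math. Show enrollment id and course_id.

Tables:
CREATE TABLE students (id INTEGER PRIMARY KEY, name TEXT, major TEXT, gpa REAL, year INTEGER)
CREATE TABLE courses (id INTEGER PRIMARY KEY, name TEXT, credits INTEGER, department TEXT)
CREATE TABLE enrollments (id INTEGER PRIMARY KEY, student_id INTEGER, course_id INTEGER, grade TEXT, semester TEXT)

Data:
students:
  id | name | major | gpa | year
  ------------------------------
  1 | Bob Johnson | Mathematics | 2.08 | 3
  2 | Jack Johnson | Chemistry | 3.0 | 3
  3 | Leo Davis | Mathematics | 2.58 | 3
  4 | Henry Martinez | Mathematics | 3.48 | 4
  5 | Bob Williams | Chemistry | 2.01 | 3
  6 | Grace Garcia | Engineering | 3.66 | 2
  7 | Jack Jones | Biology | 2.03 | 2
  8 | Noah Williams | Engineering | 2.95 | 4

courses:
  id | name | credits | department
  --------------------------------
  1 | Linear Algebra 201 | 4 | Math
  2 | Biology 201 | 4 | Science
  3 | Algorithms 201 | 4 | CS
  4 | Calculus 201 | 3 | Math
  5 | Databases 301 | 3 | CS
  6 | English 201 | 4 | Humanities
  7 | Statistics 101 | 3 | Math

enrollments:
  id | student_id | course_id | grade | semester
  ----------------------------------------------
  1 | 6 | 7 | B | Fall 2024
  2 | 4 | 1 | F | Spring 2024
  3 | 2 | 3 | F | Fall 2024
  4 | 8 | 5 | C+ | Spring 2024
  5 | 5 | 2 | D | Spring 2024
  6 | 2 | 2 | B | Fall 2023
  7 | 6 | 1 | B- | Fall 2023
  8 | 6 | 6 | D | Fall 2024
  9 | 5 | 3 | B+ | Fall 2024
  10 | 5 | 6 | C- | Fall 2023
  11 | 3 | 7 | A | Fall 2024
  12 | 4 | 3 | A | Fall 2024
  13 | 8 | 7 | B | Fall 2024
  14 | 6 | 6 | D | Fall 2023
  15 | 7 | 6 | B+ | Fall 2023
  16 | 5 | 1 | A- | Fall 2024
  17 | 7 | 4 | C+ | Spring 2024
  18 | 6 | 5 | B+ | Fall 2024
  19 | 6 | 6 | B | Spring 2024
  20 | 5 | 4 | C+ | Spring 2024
SELECT id, course_id FROM enrollments WHERE course_id NOT IN (SELECT id FROM courses WHERE department = 'Math')

Execution result:
id | course_id
3 | 3
4 | 5
5 | 2
6 | 2
8 | 6
9 | 3
10 | 6
12 | 3
14 | 6
15 | 6
18 | 5
19 | 6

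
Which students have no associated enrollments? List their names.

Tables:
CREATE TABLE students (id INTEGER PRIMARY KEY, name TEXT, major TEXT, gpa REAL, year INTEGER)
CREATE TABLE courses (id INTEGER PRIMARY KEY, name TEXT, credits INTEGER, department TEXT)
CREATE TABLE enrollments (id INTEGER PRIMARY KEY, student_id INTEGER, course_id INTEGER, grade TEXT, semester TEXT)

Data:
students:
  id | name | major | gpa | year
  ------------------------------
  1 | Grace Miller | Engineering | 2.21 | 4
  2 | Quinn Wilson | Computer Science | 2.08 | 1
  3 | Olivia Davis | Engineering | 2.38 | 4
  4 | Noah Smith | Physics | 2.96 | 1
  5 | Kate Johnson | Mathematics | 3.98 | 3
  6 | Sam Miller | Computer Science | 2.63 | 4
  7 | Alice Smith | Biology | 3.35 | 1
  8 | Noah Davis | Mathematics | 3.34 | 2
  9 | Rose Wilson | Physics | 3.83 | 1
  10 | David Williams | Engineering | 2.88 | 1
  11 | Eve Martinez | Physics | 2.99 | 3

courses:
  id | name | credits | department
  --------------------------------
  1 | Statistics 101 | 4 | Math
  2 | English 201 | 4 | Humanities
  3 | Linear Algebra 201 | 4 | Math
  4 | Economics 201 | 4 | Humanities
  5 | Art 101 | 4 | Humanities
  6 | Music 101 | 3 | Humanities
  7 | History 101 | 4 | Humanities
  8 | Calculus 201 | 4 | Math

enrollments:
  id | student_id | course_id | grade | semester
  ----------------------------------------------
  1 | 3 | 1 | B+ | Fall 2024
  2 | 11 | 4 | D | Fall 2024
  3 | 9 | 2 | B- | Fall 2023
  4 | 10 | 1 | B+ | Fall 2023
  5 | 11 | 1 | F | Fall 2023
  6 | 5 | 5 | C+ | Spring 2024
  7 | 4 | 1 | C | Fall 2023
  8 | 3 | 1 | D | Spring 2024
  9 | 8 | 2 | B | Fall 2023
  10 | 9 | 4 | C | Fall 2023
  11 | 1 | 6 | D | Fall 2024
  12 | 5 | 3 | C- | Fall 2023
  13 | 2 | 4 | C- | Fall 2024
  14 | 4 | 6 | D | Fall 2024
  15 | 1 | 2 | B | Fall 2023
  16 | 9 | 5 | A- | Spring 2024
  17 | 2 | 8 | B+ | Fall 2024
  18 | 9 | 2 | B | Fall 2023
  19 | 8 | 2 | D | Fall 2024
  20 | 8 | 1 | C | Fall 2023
SELECT p.name FROM students p LEFT JOIN enrollments c ON c.student_id = p.id WHERE c.id IS NULL

Execution result:
name
Sam Miller
Alice Smith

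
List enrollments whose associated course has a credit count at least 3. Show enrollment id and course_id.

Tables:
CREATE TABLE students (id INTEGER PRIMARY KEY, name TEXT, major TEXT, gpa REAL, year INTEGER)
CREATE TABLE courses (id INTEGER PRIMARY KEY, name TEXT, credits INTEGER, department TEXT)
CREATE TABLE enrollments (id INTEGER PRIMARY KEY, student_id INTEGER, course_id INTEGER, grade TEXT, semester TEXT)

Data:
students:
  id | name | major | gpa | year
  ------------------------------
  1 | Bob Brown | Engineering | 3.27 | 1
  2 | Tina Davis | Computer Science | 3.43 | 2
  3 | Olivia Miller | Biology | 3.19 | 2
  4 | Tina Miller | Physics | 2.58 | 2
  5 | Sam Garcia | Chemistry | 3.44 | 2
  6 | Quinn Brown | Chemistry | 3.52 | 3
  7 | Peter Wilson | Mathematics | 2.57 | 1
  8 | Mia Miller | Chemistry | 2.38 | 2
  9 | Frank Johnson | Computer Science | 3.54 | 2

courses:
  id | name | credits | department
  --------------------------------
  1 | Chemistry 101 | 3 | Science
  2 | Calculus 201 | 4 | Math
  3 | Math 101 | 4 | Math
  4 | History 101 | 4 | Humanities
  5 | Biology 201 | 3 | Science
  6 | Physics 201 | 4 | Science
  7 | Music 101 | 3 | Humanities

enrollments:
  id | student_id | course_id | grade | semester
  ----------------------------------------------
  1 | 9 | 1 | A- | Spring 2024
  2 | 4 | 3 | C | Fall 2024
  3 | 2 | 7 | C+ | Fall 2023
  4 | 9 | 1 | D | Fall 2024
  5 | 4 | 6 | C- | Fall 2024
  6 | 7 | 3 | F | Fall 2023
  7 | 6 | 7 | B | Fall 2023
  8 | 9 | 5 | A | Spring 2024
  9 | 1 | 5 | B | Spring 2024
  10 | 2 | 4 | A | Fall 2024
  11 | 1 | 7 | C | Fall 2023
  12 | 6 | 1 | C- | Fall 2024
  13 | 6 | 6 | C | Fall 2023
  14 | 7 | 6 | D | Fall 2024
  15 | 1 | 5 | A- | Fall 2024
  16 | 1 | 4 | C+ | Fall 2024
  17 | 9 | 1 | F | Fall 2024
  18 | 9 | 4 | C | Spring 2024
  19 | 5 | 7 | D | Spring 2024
SELECT id, course_id FROM enrollments WHERE course_id IN (SELECT id FROM courses WHERE credits >= 3)

Execution result:
id | course_id
1 | 1
2 | 3
3 | 7
4 | 1
5 | 6
6 | 3
7 | 7
8 | 5
9 | 5
10 | 4
11 | 7
12 | 1
13 | 6
14 | 6
15 | 5
16 | 4
17 | 1
18 | 4
19 | 7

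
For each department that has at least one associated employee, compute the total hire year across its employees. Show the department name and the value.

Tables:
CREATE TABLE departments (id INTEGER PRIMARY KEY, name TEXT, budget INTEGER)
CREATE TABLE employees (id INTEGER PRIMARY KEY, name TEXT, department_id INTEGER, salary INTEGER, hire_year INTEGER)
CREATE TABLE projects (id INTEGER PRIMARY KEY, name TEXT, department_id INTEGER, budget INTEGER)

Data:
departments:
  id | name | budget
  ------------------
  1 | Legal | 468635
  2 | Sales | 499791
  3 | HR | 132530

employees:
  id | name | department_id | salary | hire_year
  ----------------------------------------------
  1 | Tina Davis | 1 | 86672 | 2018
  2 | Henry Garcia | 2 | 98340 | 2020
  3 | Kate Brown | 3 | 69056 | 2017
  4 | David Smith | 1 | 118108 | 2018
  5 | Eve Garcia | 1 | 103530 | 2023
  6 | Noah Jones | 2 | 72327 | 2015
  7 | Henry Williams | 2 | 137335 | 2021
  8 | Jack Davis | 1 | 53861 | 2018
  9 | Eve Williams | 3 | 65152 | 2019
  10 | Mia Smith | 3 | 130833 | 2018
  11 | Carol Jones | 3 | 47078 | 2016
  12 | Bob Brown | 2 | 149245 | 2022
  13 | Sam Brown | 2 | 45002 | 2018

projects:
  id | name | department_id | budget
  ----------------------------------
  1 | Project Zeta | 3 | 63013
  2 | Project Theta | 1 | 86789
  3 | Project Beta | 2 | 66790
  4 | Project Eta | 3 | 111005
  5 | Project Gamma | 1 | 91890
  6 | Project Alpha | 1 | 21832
SELECT p.name, SUM(c.hire_year) AS sum_hire_year FROM employees c JOIN departments p ON c.department_id = p.id GROUP BY p.id, p.name

Execution result:
name | sum_hire_year
Legal | 8077
Sales | 10096
HR | 8070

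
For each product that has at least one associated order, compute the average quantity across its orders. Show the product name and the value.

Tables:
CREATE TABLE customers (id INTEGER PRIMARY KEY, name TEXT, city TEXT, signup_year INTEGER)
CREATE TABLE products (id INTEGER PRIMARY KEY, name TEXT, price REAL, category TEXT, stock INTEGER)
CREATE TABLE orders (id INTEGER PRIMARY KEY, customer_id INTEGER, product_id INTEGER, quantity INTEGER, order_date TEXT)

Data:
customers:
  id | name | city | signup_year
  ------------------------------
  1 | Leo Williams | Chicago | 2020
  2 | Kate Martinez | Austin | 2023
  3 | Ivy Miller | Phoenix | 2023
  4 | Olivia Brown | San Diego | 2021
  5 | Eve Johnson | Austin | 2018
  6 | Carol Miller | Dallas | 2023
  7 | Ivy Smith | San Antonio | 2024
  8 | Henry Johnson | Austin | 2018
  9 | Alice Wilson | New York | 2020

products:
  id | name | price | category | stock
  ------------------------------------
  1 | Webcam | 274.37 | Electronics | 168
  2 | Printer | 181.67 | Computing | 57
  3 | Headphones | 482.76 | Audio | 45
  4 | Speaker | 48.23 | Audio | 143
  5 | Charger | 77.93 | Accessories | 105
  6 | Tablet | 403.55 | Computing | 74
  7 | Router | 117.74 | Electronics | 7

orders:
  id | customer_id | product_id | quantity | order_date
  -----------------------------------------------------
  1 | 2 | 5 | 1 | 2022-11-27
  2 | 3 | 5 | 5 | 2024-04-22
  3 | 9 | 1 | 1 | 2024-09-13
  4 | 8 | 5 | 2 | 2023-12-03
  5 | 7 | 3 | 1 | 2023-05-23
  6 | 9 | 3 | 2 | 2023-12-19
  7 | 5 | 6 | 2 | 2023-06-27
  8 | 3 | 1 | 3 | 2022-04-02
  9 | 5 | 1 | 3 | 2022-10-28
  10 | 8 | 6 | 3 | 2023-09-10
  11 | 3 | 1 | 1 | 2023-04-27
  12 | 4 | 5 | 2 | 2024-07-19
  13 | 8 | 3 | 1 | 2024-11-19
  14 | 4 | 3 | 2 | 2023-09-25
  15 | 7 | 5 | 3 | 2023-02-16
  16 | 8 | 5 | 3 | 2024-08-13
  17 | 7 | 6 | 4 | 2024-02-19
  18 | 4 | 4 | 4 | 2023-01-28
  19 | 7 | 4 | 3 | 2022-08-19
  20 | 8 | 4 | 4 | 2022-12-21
SELECT p.name, AVG(c.quantity) AS avg_quantity FROM orders c JOIN products p ON c.product_id = p.id GROUP BY p.id, p.name

Execution result:
name | avg_quantity
Webcam | 2.00
Headphones | 1.50
Speaker | 3.67
Charger | 2.67
Tablet | 3.00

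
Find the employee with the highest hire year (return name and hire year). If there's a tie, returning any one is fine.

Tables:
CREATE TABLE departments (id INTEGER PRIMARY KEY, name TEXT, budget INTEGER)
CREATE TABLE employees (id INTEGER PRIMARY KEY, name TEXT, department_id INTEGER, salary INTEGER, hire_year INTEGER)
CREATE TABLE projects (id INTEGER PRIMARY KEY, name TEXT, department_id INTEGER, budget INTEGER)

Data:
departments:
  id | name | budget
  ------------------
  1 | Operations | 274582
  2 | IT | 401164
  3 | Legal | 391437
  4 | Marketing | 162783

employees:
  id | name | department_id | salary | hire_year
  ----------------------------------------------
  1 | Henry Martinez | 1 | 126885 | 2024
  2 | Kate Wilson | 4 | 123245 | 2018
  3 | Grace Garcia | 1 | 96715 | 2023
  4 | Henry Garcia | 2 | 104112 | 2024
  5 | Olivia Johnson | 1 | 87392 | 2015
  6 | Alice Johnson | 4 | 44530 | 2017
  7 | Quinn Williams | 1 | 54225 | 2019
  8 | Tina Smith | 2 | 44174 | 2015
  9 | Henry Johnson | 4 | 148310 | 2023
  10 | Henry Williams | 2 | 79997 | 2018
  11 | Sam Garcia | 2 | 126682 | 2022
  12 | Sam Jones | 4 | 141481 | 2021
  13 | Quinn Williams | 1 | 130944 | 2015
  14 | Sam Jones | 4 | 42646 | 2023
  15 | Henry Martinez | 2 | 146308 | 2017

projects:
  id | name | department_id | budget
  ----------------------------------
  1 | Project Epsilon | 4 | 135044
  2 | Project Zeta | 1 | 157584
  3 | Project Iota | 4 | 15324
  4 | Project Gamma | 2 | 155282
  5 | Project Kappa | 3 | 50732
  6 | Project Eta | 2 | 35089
SELECT name, hire_year FROM employees ORDER BY hire_year DESC LIMIT 1

Execution result:
name | hire_year
Henry Martinez | 2024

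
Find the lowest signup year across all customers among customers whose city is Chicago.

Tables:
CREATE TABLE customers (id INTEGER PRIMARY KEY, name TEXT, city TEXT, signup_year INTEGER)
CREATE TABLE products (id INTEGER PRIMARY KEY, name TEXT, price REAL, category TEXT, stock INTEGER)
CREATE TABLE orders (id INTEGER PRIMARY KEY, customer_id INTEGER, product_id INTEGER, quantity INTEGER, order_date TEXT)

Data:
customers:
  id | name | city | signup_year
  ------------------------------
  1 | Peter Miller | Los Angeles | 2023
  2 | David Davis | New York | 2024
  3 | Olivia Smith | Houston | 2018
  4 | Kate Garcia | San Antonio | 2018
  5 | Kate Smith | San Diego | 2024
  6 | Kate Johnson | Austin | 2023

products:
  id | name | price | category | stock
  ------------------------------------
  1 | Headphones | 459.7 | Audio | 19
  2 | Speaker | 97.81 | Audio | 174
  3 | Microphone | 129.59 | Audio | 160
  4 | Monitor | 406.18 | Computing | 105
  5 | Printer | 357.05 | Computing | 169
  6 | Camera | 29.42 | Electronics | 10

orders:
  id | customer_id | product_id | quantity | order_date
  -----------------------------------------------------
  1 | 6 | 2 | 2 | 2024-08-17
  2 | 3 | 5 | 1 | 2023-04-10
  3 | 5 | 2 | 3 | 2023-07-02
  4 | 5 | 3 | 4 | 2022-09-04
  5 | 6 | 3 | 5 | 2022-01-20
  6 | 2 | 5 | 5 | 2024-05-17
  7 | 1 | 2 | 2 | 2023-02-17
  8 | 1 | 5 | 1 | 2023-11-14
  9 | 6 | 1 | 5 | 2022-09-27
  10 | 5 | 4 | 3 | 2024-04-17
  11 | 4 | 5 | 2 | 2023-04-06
SELECT MIN(signup_year) FROM customers WHERE city = 'Chicago'

Execution result:
NULL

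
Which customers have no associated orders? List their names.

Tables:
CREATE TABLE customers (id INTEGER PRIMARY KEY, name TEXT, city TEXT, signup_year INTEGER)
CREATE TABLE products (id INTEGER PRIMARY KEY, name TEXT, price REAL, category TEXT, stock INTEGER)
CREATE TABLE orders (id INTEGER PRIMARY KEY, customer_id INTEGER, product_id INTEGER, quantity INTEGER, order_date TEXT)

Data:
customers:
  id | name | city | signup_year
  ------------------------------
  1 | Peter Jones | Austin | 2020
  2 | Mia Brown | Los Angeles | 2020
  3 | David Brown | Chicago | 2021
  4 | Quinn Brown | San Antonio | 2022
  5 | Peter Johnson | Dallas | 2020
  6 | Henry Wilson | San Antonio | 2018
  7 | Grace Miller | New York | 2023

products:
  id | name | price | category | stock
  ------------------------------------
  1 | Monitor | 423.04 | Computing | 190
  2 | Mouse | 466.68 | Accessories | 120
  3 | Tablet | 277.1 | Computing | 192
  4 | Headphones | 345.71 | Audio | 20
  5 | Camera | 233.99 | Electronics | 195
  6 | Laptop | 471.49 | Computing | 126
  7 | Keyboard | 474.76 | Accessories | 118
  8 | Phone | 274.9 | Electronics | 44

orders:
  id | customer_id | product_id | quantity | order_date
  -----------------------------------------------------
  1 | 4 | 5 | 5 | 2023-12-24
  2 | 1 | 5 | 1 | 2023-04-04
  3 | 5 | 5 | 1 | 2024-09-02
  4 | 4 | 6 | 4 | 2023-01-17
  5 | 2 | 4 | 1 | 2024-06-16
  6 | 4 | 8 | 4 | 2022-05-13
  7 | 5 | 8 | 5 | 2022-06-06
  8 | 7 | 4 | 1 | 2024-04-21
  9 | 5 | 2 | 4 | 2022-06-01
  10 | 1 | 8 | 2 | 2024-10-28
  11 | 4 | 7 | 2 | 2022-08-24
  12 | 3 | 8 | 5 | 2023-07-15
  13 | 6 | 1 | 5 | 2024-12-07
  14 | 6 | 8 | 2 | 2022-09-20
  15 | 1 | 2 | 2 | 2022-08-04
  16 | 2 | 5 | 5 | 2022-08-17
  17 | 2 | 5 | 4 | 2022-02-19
SELECT p.name FROM customers p LEFT JOIN orders c ON c.customer_id = p.id WHERE c.id IS NULL

Execution result:
(no rows)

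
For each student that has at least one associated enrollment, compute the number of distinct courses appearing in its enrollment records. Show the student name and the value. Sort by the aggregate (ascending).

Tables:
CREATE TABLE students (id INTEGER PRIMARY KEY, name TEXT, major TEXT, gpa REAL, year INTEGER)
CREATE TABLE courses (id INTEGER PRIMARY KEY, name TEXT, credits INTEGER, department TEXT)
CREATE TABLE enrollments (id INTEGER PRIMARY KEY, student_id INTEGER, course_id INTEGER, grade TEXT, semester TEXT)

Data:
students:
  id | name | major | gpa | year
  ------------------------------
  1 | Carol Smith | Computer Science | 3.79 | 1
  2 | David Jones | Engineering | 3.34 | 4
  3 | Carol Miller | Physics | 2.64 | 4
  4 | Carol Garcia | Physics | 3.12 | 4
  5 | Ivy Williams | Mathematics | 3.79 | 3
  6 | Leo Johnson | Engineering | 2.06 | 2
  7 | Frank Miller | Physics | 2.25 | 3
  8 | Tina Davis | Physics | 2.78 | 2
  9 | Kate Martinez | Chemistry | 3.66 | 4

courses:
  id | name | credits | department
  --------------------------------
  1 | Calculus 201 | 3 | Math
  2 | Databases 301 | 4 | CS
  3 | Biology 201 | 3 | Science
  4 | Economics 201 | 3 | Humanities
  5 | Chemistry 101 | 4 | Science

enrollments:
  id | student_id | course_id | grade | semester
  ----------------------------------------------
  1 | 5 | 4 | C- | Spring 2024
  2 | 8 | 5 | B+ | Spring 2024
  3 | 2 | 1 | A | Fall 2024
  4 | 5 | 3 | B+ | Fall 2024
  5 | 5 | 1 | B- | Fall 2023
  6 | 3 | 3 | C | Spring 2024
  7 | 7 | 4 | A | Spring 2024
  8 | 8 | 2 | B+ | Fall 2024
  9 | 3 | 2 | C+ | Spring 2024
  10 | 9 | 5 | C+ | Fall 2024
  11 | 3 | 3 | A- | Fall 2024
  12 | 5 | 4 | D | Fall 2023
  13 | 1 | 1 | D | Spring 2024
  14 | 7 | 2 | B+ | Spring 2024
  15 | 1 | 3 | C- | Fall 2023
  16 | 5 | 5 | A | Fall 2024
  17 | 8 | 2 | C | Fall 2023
SELECT p.name, COUNT(DISTINCT c.course_id) AS distinct_course_count FROM enrollments c JOIN students p ON c.student_id = p.id GROUP BY p.id, p.name ORDER BY distinct_course_count ASC

Execution result:
name | distinct_course_count
David Jones | 1
Kate Martinez | 1
Carol Smith | 2
Carol Miller | 2
Frank Miller | 2
Tina Davis | 2
Ivy Williams | 4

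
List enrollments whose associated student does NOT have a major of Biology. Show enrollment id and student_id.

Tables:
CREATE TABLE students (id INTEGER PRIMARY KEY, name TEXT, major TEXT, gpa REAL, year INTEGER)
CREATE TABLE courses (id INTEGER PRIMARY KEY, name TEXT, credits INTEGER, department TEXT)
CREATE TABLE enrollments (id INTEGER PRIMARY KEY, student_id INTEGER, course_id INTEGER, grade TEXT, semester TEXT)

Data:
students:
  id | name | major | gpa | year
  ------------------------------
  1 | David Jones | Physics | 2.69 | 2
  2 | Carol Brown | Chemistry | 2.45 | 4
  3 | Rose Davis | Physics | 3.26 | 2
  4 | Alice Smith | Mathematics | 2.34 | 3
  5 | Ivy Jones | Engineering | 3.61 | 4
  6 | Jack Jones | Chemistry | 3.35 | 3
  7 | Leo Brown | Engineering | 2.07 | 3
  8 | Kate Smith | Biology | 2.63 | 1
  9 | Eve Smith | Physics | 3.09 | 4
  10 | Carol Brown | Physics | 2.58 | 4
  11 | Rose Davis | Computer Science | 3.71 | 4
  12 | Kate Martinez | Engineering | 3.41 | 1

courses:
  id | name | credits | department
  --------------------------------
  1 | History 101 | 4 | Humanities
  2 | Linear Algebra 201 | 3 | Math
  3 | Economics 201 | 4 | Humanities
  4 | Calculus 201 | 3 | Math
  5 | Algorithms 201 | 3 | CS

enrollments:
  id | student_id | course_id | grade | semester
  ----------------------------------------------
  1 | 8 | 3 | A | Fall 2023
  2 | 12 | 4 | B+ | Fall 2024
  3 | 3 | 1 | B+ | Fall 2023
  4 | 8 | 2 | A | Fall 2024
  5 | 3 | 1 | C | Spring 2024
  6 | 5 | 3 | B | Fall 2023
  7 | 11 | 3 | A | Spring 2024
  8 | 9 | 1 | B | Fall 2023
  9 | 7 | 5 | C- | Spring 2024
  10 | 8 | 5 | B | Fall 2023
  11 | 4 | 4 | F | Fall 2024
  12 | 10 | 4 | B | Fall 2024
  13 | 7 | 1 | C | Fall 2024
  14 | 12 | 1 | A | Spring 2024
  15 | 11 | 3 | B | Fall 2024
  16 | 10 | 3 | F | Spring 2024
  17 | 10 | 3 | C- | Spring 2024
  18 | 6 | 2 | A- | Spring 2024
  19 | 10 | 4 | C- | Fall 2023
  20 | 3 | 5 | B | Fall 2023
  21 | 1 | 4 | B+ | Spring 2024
SELECT id, student_id FROM enrollments WHERE student_id NOT IN (SELECT id FROM students WHERE major = 'Biology')

Execution result:
id | student_id
2 | 12
3 | 3
5 | 3
6 | 5
7 | 11
8 | 9
9 | 7
11 | 4
12 | 10
13 | 7
14 | 12
15 | 11
16 | 10
17 | 10
18 | 6
19 | 10
20 | 3
21 | 1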